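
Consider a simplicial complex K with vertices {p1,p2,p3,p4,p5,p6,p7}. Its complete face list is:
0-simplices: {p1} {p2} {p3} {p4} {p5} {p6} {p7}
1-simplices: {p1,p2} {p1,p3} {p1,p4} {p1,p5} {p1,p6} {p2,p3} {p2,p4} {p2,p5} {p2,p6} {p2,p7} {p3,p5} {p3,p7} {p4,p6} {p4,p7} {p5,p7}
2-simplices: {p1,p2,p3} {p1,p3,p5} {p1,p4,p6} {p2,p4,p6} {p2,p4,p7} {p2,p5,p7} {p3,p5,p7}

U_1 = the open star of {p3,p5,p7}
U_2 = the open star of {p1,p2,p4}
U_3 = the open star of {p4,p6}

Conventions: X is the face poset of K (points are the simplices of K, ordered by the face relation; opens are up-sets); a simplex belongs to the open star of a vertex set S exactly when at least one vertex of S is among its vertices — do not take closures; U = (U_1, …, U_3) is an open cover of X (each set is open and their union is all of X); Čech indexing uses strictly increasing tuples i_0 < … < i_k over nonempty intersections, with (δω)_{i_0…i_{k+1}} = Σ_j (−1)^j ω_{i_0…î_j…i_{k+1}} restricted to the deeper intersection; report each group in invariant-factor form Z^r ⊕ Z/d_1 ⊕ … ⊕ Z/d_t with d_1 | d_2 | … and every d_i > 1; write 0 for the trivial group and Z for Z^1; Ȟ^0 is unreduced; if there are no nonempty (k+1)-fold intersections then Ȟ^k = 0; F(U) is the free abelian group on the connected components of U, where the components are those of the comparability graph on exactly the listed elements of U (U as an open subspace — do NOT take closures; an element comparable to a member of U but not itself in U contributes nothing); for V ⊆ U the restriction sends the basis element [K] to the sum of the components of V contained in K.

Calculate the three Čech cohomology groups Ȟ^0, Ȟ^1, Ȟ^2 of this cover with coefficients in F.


cover nerve:
  U1={{p3},{p5},{p7},{p1,p3},{p1,p5},{p2,p3},{p2,p5},{p2,p7},{p3,p5},{p3,p7},{p4,p7},{p5,p7},{p1,p2,p3},{p1,p3,p5},{p2,p4,p7},{p2,p5,p7},{p3,p5,p7}} U2={{p1},{p2},{p4},{p1,p2},{p1,p3},{p1,p4},{p1,p5},{p1,p6},{p2,p3},{p2,p4},{p2,p5},{p2,p6},{p2,p7},{p4,p6},{p4,p7},{p1,p2,p3},{p1,p3,p5},{p1,p4,p6},{p2,p4,p6},{p2,p4,p7},{p2,p5,p7}} U3={{p4},{p6},{p1,p4},{p1,p6},{p2,p4},{p2,p6},{p4,p6},{p4,p7},{p1,p4,p6},{p2,p4,p6},{p2,p4,p7}}
  U12={{p1,p3},{p1,p5},{p2,p3},{p2,p5},{p2,p7},{p4,p7},{p1,p2,p3},{p1,p3,p5},{p2,p4,p7},{p2,p5,p7}} U13={{p4,p7},{p2,p4,p7}} U23={{p4},{p1,p4},{p1,p6},{p2,p4},{p2,p6},{p4,p6},{p4,p7},{p1,p4,p6},{p2,p4,p6},{p2,p4,p7}}
  U123={{p4,p7},{p2,p4,p7}}
components per intersection:
  U1: {{p3},{p5},{p7},{p1,p3},{p1,p5},{p2,p3},{p2,p5},{p2,p7},{p3,p5},{p3,p7},{p4,p7},{p5,p7},{p1,p2,p3},{p1,p3,p5},{p2,p4,p7},{p2,p5,p7},{p3,p5,p7}}
  U2: {{p1},{p2},{p4},{p1,p2},{p1,p3},{p1,p4},{p1,p5},{p1,p6},{p2,p3},{p2,p4},{p2,p5},{p2,p6},{p2,p7},{p4,p6},{p4,p7},{p1,p2,p3},{p1,p3,p5},{p1,p4,p6},{p2,p4,p6},{p2,p4,p7},{p2,p5,p7}}
  U3: {{p4},{p6},{p1,p4},{p1,p6},{p2,p4},{p2,p6},{p4,p6},{p4,p7},{p1,p4,p6},{p2,p4,p6},{p2,p4,p7}}
  U12: {{p1,p3},{p1,p5},{p2,p3},{p1,p2,p3},{p1,p3,p5}} {{p2,p5},{p2,p7},{p4,p7},{p2,p4,p7},{p2,p5,p7}}
  U13: {{p4,p7},{p2,p4,p7}}
  U23: {{p4},{p1,p4},{p1,p6},{p2,p4},{p2,p6},{p4,p6},{p4,p7},{p1,p4,p6},{p2,p4,p6},{p2,p4,p7}}
  U123: {{p4,p7},{p2,p4,p7}}
C dims 3,4,1; δ0: rk 2, SNF 1^2; δ1: rk 1, SNF 1^1
Ȟ^0: (3−2)−0=1 ⇒ Z
Ȟ^1: (4−1)−2=1 ⇒ Z
Ȟ^2: (1−0)−1=0 ⇒ 0

Ȟ^0 ≅ Z, Ȟ^1 ≅ Z, Ȟ^2 ≅ 0


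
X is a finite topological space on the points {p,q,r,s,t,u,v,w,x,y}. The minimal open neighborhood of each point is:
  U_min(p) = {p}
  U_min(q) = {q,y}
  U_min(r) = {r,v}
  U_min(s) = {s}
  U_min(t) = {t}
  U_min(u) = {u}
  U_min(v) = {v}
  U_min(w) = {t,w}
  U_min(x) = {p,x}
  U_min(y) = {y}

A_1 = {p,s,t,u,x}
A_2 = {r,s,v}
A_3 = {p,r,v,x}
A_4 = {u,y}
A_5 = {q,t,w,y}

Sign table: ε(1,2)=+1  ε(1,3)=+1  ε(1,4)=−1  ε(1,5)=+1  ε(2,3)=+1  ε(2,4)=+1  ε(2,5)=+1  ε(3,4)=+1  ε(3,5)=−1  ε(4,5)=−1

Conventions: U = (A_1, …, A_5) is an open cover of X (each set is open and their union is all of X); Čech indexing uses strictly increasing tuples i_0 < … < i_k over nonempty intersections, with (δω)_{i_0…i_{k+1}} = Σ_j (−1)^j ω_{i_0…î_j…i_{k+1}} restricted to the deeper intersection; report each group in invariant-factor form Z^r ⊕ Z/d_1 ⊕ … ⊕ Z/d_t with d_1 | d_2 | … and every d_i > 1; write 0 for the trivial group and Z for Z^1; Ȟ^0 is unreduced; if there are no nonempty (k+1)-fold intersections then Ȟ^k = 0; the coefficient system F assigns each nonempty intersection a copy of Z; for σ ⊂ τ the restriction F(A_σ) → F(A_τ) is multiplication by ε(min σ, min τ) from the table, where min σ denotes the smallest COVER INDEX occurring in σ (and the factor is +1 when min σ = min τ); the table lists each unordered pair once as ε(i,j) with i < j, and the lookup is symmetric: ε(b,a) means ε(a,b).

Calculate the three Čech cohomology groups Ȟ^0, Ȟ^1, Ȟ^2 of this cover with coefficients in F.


Ȟ^0 ≅ Z, Ȟ^1 ≅ Z^2, Ȟ^2 ≅ 0

nerve simplices:
  A12={s} A13={p,x} A14={u} A15={t} A23={r,v} A45={y}
C dims 5,6; δ0: rk 4, SNF 1^4
degree 0: 5−4−0 = 1 → Ȟ^0 ≅ Z
degree 1: 6−0−4 = 2 → Ȟ^1 ≅ Z^2
degree 2: 0−0−0 = 0 → Ȟ^2 ≅ 0


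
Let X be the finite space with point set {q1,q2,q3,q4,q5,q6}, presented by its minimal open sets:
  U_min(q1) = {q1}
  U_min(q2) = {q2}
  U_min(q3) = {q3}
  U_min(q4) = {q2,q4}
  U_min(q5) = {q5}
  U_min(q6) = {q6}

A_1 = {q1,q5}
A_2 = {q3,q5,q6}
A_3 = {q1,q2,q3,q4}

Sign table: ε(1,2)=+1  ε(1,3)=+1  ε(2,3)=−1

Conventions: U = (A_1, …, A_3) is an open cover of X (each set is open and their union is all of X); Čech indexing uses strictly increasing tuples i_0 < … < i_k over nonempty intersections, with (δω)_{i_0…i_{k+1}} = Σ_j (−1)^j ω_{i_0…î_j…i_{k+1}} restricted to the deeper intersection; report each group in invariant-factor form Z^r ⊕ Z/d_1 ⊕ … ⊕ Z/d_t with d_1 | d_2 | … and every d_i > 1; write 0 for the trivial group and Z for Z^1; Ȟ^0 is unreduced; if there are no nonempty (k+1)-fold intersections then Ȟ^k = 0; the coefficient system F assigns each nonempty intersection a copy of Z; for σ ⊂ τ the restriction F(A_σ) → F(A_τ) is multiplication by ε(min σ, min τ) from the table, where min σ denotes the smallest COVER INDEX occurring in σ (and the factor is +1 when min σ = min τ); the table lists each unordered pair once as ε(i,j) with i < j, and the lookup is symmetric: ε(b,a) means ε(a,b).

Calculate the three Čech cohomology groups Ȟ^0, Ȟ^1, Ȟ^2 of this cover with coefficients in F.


nonempty overlaps:
  A12={q5} A13={q1} A23={q3}
C dims 3,3; δ0: rk 3, SNF 1^2·2
degree 0: 3−3−0 = 0 → Ȟ^0 ≅ 0
degree 1: 3−0−3 = 0 plus torsion [2] → Ȟ^1 ≅ Z/2
degree 2: 0−0−0 = 0 → Ȟ^2 ≅ 0

Ȟ^0 = 0, Ȟ^1 = Z/2, Ȟ^2 = 0


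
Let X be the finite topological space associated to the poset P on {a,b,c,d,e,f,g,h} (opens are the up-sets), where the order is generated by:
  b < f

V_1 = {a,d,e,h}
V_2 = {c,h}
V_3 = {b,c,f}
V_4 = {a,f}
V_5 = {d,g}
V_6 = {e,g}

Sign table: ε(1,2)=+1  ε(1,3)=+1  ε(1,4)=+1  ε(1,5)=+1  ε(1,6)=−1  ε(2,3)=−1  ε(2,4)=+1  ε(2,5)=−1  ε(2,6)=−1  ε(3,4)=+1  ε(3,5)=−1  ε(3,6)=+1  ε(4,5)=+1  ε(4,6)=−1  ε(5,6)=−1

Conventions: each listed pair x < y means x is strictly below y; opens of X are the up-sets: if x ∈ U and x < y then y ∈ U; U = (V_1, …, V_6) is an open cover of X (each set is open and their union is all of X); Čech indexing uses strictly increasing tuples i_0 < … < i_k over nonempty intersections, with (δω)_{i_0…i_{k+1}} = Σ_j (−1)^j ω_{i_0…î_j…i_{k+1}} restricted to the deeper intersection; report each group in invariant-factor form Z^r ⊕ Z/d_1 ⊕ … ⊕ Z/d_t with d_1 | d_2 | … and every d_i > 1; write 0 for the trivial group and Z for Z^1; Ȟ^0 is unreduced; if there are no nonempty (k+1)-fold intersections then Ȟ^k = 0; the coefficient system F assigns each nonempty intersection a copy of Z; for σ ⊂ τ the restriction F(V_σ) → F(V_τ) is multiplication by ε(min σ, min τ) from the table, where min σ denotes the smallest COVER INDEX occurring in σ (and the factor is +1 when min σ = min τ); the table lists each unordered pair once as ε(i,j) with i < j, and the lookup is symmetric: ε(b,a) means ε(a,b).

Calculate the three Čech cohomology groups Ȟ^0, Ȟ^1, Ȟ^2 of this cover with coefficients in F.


nerve simplices:
  V12={h} V14={a} V15={d} V16={e} V23={c} V34={f} V56={g}
C dims 6,7; δ0: rk 6, SNF 1^5·2
degree 0: 6−6−0 = 0 → Ȟ^0 ≅ 0
degree 1: 7−0−6 = 1 plus torsion [2] → Ȟ^1 ≅ Z ⊕ Z/2
degree 2: 0−0−0 = 0 → Ȟ^2 ≅ 0

Ȟ^0 = 0, Ȟ^1 = Z ⊕ Z/2 and Ȟ^2 = 0


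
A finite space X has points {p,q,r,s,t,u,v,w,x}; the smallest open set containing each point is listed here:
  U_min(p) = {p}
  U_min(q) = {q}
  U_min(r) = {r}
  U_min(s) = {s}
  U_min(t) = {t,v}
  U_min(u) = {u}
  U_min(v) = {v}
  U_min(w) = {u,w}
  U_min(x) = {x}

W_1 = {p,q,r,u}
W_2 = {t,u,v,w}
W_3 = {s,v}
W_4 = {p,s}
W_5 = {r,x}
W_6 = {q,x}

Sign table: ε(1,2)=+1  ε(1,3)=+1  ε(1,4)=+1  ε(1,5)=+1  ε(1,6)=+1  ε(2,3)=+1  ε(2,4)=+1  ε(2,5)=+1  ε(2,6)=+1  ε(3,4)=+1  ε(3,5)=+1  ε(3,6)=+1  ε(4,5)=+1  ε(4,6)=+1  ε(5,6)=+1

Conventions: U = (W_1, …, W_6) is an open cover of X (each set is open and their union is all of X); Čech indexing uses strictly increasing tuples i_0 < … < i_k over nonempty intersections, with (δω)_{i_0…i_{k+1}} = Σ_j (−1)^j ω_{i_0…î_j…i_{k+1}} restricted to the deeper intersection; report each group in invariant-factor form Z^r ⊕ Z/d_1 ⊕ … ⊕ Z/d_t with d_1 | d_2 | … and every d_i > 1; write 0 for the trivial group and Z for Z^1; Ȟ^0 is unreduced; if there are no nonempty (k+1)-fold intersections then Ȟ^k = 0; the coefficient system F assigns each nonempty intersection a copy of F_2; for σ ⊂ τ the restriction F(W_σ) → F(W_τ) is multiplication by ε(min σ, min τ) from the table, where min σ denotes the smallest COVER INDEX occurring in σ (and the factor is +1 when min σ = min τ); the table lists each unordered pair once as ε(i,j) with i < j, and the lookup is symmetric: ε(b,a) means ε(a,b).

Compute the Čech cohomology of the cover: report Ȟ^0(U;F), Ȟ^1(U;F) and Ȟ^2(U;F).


nonempty overlaps:
  W12={u} W14={p} W15={r} W16={q} W23={v} W34={s} W56={x}
C dims 6,7; δ0: rk_F2 5
degree 0: 6−5−0 = 1 → Ȟ^0 ≅ Z/2
degree 1: 7−0−5 = 2 → Ȟ^1 ≅ Z/2 ⊕ Z/2
degree 2: 0−0−0 = 0 → Ȟ^2 ≅ 0

Ȟ^0 = Z/2, Ȟ^1 = Z/2 ⊕ Z/2, Ȟ^2 = 0


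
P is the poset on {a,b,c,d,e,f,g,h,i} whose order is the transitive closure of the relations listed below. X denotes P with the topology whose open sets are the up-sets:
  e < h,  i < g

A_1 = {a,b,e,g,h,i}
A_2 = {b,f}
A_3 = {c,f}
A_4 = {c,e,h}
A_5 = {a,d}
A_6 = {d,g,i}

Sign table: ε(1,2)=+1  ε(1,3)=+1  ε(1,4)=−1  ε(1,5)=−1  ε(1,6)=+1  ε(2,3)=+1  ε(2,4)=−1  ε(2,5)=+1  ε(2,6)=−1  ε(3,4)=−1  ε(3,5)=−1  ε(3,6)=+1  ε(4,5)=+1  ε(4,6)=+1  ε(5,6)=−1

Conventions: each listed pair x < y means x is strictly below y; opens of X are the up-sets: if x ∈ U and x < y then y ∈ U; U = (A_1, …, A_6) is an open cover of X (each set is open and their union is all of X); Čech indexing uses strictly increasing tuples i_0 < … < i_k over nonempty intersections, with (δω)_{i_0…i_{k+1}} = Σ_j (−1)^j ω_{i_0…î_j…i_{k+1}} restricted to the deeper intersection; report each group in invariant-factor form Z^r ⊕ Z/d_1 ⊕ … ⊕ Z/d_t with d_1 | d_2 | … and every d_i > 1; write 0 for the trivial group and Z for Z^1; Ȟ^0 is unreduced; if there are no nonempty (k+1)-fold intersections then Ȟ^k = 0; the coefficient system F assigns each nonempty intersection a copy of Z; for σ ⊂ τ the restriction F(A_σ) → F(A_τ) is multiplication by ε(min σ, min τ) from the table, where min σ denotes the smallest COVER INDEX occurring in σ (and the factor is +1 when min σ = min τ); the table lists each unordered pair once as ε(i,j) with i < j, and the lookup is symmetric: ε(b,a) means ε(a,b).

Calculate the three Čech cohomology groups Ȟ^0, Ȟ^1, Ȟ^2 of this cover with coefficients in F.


nerve of the cover:
  A12={b} A14={e,h} A15={a} A16={g,i} A23={f} A34={c} A56={d}
C dims 6,7; δ0: rk 5, SNF 1^5
Ȟ^0 = (6 − 5) − 0 = 1, so Ȟ^0 ≅ Z
Ȟ^1 = (7 − 0) − 5 = 2, so Ȟ^1 ≅ Z^2
Ȟ^2 = (0 − 0) − 0 = 0, so Ȟ^2 ≅ 0

Ȟ^0 ≅ Z, Ȟ^1 ≅ Z^2, Ȟ^2 ≅ 0


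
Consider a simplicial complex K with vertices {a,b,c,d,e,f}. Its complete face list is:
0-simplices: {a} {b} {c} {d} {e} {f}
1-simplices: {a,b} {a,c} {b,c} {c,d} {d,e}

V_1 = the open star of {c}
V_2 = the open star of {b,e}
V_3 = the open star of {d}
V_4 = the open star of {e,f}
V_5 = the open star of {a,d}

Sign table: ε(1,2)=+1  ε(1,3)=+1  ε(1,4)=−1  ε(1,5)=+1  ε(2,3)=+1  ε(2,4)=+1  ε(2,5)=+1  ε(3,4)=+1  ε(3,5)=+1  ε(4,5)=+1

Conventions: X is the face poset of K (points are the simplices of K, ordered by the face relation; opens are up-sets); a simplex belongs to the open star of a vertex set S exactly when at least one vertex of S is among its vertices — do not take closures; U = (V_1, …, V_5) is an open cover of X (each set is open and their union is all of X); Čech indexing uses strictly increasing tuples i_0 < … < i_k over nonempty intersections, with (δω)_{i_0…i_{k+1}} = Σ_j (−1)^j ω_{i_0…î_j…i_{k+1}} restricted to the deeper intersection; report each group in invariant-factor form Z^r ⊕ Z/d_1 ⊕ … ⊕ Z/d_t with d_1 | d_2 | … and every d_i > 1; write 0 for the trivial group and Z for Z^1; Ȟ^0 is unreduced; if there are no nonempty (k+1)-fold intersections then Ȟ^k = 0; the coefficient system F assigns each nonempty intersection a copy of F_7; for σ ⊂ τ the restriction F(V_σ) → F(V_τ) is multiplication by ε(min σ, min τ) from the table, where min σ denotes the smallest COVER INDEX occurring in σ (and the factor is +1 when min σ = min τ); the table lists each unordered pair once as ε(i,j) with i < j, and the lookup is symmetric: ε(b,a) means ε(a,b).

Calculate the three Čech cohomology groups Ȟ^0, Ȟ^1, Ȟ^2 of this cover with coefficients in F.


Ȟ^0 ≅ Z/7; Ȟ^1 ≅ Z/7; Ȟ^2 ≅ 0

nonempty intersections:
  V1={{c},{a,c},{b,c},{c,d}} V2={{b},{e},{a,b},{b,c},{d,e}} V3={{d},{c,d},{d,e}} V4={{e},{f},{d,e}} V5={{a},{d},{a,b},{a,c},{c,d},{d,e}}
  V12={{b,c}} V13={{c,d}} V15={{a,c},{c,d}} V23={{d,e}} V24={{e},{d,e}} V25={{a,b},{d,e}} V34={{d,e}} V35={{d},{c,d},{d,e}} V45={{d,e}}
  V135={{c,d}} V234={{d,e}} V235={{d,e}} V245={{d,e}} V345={{d,e}}
  V2345={{d,e}}
C dims 5,9,5,1; δ0: rk_F7 4; δ1: rk_F7 4; δ2: rk_F7 1
Ȟ^0: (5−4)−0=1 ⇒ Z/7
Ȟ^1: (9−4)−4=1 ⇒ Z/7
Ȟ^2: (5−1)−4=0 ⇒ 0


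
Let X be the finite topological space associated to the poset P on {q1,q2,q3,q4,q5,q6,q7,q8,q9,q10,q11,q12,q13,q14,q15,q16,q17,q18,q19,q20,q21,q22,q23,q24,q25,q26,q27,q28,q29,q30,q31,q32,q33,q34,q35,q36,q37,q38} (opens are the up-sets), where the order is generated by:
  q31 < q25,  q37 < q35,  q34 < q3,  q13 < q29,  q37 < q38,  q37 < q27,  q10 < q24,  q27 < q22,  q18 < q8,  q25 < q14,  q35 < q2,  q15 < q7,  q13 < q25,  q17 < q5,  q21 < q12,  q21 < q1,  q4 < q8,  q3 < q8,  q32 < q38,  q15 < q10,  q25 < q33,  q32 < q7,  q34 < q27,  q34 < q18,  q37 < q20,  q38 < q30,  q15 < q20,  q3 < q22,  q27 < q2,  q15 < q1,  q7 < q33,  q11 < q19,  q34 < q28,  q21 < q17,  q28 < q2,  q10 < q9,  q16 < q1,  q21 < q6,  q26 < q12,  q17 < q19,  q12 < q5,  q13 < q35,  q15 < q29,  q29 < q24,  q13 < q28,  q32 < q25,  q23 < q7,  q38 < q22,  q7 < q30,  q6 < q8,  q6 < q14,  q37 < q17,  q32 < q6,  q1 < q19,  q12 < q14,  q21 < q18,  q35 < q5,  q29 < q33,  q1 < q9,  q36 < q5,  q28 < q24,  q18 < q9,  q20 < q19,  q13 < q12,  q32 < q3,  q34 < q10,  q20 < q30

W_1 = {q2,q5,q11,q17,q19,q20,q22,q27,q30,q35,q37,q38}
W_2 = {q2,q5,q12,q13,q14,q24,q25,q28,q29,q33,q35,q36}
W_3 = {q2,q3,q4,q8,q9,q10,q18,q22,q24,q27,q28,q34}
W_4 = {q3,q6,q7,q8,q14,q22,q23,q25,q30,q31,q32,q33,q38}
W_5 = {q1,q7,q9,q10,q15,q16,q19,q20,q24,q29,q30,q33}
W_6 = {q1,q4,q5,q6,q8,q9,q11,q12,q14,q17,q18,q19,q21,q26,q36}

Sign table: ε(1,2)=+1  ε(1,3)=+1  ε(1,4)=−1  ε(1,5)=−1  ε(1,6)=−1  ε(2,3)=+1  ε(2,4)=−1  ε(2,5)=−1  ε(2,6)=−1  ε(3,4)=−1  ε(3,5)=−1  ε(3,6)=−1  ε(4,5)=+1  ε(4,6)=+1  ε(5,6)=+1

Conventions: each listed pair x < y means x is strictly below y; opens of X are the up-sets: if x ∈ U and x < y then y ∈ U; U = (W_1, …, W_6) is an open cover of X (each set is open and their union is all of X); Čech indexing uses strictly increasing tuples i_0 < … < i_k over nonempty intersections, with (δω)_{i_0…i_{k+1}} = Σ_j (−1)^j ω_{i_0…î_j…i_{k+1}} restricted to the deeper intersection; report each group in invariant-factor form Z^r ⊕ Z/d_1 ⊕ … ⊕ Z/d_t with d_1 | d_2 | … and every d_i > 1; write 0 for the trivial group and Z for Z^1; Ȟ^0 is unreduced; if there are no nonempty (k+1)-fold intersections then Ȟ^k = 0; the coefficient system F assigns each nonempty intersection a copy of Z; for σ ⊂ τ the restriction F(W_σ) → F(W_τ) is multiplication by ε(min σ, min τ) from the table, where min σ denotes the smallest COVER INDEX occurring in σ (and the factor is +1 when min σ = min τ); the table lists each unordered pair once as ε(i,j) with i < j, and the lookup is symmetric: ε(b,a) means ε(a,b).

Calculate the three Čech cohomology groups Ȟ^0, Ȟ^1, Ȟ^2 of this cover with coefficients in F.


Ȟ^0(U;F) ≅ Z, Ȟ^1(U;F) ≅ 0 and Ȟ^2(U;F) ≅ Z/2

cover nerve:
  W12={q2,q5,q35} W13={q2,q22,q27} W14={q22,q30,q38} W15={q19,q20,q30} W16={q5,q11,q17,q19} W23={q2,q24,q28} W24={q14,q25,q33} W25={q24,q29,q33} W26={q5,q12,q14,q36} W34={q3,q8,q22} W35={q9,q10,q24} W36={q4,q8,q9,q18} W45={q7,q30,q33} W46={q6,q8,q14} W56={q1,q9,q19}
  W123={q2} W126={q5} W134={q22} W145={q30} W156={q19} W235={q24} W245={q33} W246={q14} W346={q8} W356={q9}
C dims 6,15,10; δ0: rk 5, SNF 1^5; δ1: rk 10, SNF 1^9·2
Ȟ^0: (6−5)−0=1 ⇒ Z
Ȟ^1: (15−10)−5=0 ⇒ 0
Ȟ^2: (10−0)−10=0 plus torsion [2] ⇒ Z/2


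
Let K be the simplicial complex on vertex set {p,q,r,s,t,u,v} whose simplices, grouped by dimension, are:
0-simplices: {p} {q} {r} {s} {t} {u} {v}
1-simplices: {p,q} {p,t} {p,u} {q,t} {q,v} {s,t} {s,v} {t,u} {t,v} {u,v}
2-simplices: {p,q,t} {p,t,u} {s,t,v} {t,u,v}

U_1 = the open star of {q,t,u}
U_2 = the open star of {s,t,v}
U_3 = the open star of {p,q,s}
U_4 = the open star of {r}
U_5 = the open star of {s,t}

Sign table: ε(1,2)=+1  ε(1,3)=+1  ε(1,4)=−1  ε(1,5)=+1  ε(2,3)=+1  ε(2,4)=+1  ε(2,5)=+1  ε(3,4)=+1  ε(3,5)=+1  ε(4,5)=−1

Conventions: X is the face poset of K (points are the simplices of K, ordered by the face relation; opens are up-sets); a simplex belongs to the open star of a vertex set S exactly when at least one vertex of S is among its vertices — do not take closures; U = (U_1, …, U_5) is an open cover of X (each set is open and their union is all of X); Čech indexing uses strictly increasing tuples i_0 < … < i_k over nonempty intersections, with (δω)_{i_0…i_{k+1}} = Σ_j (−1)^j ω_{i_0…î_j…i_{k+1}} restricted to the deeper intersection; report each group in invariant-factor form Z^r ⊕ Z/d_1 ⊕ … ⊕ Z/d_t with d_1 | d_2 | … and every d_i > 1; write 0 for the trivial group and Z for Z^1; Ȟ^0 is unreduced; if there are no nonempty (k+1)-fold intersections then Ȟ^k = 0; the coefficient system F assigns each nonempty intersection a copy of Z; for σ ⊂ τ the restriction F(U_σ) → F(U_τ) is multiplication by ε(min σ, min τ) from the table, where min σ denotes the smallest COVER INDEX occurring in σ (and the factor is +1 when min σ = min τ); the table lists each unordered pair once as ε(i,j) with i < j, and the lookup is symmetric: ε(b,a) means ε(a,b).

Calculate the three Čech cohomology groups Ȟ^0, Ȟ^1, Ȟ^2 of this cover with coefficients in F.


Ȟ^0 = Z^2,  Ȟ^1 = 0,  Ȟ^2 = 0

nerve of the cover:
  U1={{q},{t},{u},{p,q},{p,t},{p,u},{q,t},{q,v},{s,t},{t,u},{t,v},{u,v},{p,q,t},{p,t,u},{s,t,v},{t,u,v}} U2={{s},{t},{v},{p,t},{q,t},{q,v},{s,t},{s,v},{t,u},{t,v},{u,v},{p,q,t},{p,t,u},{s,t,v},{t,u,v}} U3={{p},{q},{s},{p,q},{p,t},{p,u},{q,t},{q,v},{s,t},{s,v},{p,q,t},{p,t,u},{s,t,v}} U4={{r}} U5={{s},{t},{p,t},{q,t},{s,t},{s,v},{t,u},{t,v},{p,q,t},{p,t,u},{s,t,v},{t,u,v}}
  U12={{t},{p,t},{q,t},{q,v},{s,t},{t,u},{t,v},{u,v},{p,q,t},{p,t,u},{s,t,v},{t,u,v}} U13={{q},{p,q},{p,t},{p,u},{q,t},{q,v},{s,t},{p,q,t},{p,t,u},{s,t,v}} U15={{t},{p,t},{q,t},{s,t},{t,u},{t,v},{p,q,t},{p,t,u},{s,t,v},{t,u,v}} U23={{s},{p,t},{q,t},{q,v},{s,t},{s,v},{p,q,t},{p,t,u},{s,t,v}} U25={{s},{t},{p,t},{q,t},{s,t},{s,v},{t,u},{t,v},{p,q,t},{p,t,u},{s,t,v},{t,u,v}} U35={{s},{p,t},{q,t},{s,t},{s,v},{p,q,t},{p,t,u},{s,t,v}}
  U123={{p,t},{q,t},{q,v},{s,t},{p,q,t},{p,t,u},{s,t,v}} U125={{t},{p,t},{q,t},{s,t},{t,u},{t,v},{p,q,t},{p,t,u},{s,t,v},{t,u,v}} U135={{p,t},{q,t},{s,t},{p,q,t},{p,t,u},{s,t,v}} U235={{s},{p,t},{q,t},{s,t},{s,v},{p,q,t},{p,t,u},{s,t,v}}
  U1235={{p,t},{q,t},{s,t},{p,q,t},{p,t,u},{s,t,v}}
C dims 5,6,4,1; δ0: rk 3, SNF 1^3; δ1: rk 3, SNF 1^3; δ2: rk 1, SNF 1^1
Ȟ^0 = (5 − 3) − 0 = 2, so Ȟ^0 ≅ Z^2
Ȟ^1 = (6 − 3) − 3 = 0, so Ȟ^1 ≅ 0
Ȟ^2 = (4 − 1) − 3 = 0, so Ȟ^2 ≅ 0


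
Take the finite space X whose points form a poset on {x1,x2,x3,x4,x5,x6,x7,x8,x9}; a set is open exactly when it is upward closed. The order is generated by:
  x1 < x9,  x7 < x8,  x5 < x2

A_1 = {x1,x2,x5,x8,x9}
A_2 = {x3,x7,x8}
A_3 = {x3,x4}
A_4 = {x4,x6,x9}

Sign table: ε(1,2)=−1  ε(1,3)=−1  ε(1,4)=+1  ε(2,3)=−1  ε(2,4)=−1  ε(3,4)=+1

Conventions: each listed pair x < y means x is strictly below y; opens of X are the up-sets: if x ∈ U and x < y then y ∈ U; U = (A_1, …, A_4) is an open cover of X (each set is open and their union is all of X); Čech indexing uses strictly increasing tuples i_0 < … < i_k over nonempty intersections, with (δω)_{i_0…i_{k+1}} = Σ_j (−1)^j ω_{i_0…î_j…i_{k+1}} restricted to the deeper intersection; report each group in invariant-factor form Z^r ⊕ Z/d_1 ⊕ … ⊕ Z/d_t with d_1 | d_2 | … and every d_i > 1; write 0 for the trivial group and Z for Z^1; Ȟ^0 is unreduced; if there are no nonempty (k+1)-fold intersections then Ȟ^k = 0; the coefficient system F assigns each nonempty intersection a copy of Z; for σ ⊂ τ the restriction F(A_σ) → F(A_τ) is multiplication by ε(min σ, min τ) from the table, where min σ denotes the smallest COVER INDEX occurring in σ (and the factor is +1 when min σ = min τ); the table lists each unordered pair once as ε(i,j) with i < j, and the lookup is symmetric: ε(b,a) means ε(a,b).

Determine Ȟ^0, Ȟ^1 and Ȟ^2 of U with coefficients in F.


nonempty intersections:
  A12={x8} A14={x9} A23={x3} A34={x4}
C dims 4,4; δ0: rk 3, SNF 1^3
Ȟ^0: (4−3)−0=1 ⇒ Z
Ȟ^1: (4−0)−3=1 ⇒ Z
Ȟ^2: (0−0)−0=0 ⇒ 0

Ȟ^0 ≅ Z; Ȟ^1 ≅ Z; Ȟ^2 ≅ 0


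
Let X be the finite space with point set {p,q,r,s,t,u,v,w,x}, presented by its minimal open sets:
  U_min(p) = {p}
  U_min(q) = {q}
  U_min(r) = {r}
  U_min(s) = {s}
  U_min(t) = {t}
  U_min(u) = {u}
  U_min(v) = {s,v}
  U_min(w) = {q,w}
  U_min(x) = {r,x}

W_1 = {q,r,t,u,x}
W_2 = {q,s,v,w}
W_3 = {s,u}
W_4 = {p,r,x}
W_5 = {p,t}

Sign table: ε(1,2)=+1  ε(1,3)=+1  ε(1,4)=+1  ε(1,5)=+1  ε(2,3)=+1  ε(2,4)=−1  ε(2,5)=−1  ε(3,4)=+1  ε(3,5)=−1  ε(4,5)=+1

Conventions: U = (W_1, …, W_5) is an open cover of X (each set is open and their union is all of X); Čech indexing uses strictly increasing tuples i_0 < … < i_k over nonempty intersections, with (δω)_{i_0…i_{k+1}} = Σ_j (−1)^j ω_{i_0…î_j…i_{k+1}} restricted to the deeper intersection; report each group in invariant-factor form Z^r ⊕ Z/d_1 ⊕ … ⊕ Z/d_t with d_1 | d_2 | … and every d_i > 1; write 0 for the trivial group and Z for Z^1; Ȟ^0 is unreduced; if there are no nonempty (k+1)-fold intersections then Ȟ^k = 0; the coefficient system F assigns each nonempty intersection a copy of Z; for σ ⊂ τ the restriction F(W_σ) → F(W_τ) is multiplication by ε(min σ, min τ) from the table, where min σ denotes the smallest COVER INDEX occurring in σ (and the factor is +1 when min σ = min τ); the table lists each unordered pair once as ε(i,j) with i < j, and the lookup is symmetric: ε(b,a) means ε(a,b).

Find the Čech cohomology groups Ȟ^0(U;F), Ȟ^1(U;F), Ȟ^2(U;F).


cover nerve:
  W12={q} W13={u} W14={r,x} W15={t} W23={s} W45={p}
C dims 5,6; δ0: rk 4, SNF 1^4
Ȟ^0: (5−4)−0=1 ⇒ Z
Ȟ^1: (6−0)−4=2 ⇒ Z^2
Ȟ^2: (0−0)−0=0 ⇒ 0

Ȟ^0 = Z; Ȟ^1 = Z^2; Ȟ^2 = 0


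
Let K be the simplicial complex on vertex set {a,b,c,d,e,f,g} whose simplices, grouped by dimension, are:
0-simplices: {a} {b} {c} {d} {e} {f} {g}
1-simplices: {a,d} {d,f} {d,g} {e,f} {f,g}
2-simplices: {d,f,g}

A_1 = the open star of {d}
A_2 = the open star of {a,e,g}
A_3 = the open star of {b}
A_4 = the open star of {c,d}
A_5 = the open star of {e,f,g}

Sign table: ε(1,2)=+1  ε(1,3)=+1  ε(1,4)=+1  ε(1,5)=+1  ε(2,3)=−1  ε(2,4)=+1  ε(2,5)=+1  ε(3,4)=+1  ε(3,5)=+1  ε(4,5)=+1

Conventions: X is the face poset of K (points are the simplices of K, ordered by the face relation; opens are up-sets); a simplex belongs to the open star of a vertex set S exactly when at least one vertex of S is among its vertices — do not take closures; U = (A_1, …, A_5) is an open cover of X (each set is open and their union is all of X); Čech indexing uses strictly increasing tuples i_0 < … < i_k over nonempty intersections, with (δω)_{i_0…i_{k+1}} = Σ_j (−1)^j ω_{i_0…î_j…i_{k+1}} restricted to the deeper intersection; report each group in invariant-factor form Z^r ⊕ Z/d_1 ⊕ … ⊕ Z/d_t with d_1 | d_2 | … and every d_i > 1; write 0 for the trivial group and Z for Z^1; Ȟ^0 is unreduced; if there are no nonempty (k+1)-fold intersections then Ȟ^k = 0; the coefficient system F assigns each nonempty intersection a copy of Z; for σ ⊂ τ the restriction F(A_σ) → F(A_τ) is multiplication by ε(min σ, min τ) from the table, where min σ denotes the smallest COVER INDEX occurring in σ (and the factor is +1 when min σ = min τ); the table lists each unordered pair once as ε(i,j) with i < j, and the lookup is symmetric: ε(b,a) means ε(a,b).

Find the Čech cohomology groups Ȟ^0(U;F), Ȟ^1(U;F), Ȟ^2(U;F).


Ȟ^0 ≅ Z^2, Ȟ^1 ≅ 0, Ȟ^2 ≅ 0

nerve simplices:
  A1={{d},{a,d},{d,f},{d,g},{d,f,g}} A2={{a},{e},{g},{a,d},{d,g},{e,f},{f,g},{d,f,g}} A3={{b}} A4={{c},{d},{a,d},{d,f},{d,g},{d,f,g}} A5={{e},{f},{g},{d,f},{d,g},{e,f},{f,g},{d,f,g}}
  A12={{a,d},{d,g},{d,f,g}} A14={{d},{a,d},{d,f},{d,g},{d,f,g}} A15={{d,f},{d,g},{d,f,g}} A24={{a,d},{d,g},{d,f,g}} A25={{e},{g},{d,g},{e,f},{f,g},{d,f,g}} A45={{d,f},{d,g},{d,f,g}}
  A124={{a,d},{d,g},{d,f,g}} A125={{d,g},{d,f,g}} A145={{d,f},{d,g},{d,f,g}} A245={{d,g},{d,f,g}}
  A1245={{d,g},{d,f,g}}
C dims 5,6,4,1; δ0: rk 3, SNF 1^3; δ1: rk 3, SNF 1^3; δ2: rk 1, SNF 1^1
degree 0: 5−3−0 = 2 → Ȟ^0 ≅ Z^2
degree 1: 6−3−3 = 0 → Ȟ^1 ≅ 0
degree 2: 4−1−3 = 0 → Ȟ^2 ≅ 0


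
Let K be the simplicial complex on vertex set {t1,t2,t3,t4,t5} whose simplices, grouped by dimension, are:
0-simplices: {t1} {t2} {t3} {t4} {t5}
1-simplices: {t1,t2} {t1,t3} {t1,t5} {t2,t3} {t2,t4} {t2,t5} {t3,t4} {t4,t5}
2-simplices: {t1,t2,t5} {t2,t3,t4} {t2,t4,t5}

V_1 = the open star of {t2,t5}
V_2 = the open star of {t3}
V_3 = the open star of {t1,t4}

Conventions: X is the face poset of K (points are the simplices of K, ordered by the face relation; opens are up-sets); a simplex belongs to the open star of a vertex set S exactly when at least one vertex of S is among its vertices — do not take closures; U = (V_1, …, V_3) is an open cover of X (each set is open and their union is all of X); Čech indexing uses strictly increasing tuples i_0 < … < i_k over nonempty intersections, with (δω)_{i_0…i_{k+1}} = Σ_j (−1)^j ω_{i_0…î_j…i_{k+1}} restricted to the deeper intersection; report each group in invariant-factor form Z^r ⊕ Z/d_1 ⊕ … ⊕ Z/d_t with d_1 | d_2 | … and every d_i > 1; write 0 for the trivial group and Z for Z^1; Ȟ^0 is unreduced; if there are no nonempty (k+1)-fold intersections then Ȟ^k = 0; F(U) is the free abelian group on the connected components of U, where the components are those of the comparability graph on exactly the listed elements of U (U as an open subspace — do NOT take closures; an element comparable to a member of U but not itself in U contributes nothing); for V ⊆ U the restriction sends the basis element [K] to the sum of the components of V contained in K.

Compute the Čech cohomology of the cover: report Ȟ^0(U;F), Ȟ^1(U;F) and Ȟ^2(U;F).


Ȟ^0 = Z, Ȟ^1 = Z, Ȟ^2 = 0

intersection data:
  V1={{t2},{t5},{t1,t2},{t1,t5},{t2,t3},{t2,t4},{t2,t5},{t4,t5},{t1,t2,t5},{t2,t3,t4},{t2,t4,t5}} V2={{t3},{t1,t3},{t2,t3},{t3,t4},{t2,t3,t4}} V3={{t1},{t4},{t1,t2},{t1,t3},{t1,t5},{t2,t4},{t3,t4},{t4,t5},{t1,t2,t5},{t2,t3,t4},{t2,t4,t5}}
  V12={{t2,t3},{t2,t3,t4}} V13={{t1,t2},{t1,t5},{t2,t4},{t4,t5},{t1,t2,t5},{t2,t3,t4},{t2,t4,t5}} V23={{t1,t3},{t3,t4},{t2,t3,t4}}
  V123={{t2,t3,t4}}
components per intersection:
  V1: {{t2},{t5},{t1,t2},{t1,t5},{t2,t3},{t2,t4},{t2,t5},{t4,t5},{t1,t2,t5},{t2,t3,t4},{t2,t4,t5}}
  V2: {{t3},{t1,t3},{t2,t3},{t3,t4},{t2,t3,t4}}
  V3: {{t1},{t1,t2},{t1,t3},{t1,t5},{t1,t2,t5}} {{t4},{t2,t4},{t3,t4},{t4,t5},{t2,t3,t4},{t2,t4,t5}}
  V12: {{t2,t3},{t2,t3,t4}}
  V13: {{t1,t2},{t1,t5},{t1,t2,t5}} {{t2,t4},{t4,t5},{t2,t3,t4},{t2,t4,t5}}
  V23: {{t1,t3}} {{t3,t4},{t2,t3,t4}}
  V123: {{t2,t3,t4}}
C dims 4,5,1; δ0: rk 3, SNF 1^3; δ1: rk 1, SNF 1^1
Ȟ^0 = (4 − 3) − 0 = 1, so Ȟ^0 ≅ Z
Ȟ^1 = (5 − 1) − 3 = 1, so Ȟ^1 ≅ Z
Ȟ^2 = (1 − 0) − 1 = 0, so Ȟ^2 ≅ 0


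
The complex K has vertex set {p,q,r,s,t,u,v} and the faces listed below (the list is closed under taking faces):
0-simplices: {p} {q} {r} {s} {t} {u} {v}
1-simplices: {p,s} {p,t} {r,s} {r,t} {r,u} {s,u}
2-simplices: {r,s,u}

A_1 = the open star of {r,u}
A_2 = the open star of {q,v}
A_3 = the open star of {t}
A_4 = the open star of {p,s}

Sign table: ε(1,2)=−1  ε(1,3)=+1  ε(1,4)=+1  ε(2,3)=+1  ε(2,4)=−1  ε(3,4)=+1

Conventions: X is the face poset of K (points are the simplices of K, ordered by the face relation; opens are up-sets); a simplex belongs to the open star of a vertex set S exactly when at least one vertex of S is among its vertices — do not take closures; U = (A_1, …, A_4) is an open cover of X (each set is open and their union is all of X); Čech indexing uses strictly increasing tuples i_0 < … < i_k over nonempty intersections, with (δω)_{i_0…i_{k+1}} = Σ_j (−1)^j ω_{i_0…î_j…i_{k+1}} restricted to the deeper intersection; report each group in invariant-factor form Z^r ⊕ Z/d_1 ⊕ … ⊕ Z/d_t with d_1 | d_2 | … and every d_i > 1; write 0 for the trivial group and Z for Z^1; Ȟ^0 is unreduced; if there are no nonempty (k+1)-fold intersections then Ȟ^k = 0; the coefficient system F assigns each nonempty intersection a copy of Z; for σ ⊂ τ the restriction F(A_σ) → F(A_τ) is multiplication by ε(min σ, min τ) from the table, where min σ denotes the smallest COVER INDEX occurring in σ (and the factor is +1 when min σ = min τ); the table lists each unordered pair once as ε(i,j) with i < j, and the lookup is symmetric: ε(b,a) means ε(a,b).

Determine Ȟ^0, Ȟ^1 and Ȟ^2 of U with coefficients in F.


nerve simplices:
  A1={{r},{u},{r,s},{r,t},{r,u},{s,u},{r,s,u}} A2={{q},{v}} A3={{t},{p,t},{r,t}} A4={{p},{s},{p,s},{p,t},{r,s},{s,u},{r,s,u}}
  A13={{r,t}} A14={{r,s},{s,u},{r,s,u}} A34={{p,t}}
C dims 4,3; δ0: rk 2, SNF 1^2
degree 0: 4−2−0 = 2 → Ȟ^0 ≅ Z^2
degree 1: 3−0−2 = 1 → Ȟ^1 ≅ Z
degree 2: 0−0−0 = 0 → Ȟ^2 ≅ 0

Ȟ^0(U;F) ≅ Z^2, Ȟ^1(U;F) ≅ Z and Ȟ^2(U;F) ≅ 0


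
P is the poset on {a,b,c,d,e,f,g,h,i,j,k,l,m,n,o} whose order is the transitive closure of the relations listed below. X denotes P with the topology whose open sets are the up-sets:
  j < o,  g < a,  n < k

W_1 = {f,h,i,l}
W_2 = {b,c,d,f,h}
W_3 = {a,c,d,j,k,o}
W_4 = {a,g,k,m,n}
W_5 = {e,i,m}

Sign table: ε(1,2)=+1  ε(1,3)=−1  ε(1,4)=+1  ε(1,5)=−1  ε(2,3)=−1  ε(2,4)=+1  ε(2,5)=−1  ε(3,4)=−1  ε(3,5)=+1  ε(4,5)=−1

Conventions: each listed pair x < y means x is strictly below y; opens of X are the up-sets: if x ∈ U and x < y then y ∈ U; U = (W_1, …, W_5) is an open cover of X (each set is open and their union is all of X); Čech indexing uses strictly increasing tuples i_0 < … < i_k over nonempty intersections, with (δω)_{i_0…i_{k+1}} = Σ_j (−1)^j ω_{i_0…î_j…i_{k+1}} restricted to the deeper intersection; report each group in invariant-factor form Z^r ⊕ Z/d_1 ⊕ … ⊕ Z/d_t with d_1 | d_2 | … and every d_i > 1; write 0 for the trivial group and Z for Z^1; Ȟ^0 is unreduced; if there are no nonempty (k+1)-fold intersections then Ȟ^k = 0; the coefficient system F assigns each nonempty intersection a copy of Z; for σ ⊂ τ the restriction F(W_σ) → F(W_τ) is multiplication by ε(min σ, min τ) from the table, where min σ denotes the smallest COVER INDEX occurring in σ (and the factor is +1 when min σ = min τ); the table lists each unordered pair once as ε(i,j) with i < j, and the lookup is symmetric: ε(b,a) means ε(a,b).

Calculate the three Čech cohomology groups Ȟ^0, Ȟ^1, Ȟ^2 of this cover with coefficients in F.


nonempty intersections:
  W12={f,h} W15={i} W23={c,d} W34={a,k} W45={m}
C dims 5,5; δ0: rk 4, SNF 1^4
Ȟ^0: (5−4)−0=1 ⇒ Z
Ȟ^1: (5−0)−4=1 ⇒ Z
Ȟ^2: (0−0)−0=0 ⇒ 0

Ȟ^0 ≅ Z; Ȟ^1 ≅ Z; Ȟ^2 ≅ 0


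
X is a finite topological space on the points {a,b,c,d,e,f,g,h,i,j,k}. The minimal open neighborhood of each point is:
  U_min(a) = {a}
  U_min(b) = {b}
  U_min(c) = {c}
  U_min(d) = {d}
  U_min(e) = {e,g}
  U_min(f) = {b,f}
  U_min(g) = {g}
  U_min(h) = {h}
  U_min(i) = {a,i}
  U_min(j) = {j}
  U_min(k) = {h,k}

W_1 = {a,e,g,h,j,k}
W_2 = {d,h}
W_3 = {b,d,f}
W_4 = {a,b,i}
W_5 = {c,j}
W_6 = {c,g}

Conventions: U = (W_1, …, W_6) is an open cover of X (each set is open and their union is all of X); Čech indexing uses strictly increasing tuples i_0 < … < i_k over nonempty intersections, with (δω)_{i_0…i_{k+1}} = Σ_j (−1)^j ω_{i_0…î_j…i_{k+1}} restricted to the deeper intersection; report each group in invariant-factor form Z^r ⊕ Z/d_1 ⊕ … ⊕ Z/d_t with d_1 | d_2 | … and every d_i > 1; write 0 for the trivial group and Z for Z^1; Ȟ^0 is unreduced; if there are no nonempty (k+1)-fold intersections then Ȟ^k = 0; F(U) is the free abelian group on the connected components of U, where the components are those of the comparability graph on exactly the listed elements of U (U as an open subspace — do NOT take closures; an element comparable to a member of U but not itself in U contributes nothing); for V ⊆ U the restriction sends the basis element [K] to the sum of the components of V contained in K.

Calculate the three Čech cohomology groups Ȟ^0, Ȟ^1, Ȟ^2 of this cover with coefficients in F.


Ȟ^0(U;F) ≅ Z^7, Ȟ^1(U;F) ≅ 0, Ȟ^2(U;F) ≅ 0

nerve of the cover:
  W12={h} W14={a} W15={j} W16={g} W23={d} W34={b} W56={c}
components per intersection:
  W1: {a} {e,g} {h,k} {j}
  W2: {d} {h}
  W3: {b,f} {d}
  W4: {a,i} {b}
  W5: {c} {j}
  W6: {c} {g}
  W12: {h}
  W14: {a}
  W15: {j}
  W16: {g}
  W23: {d}
  W34: {b}
  W56: {c}
C dims 14,7; δ0: rk 7, SNF 1^7
Ȟ^0 = (14 − 7) − 0 = 7, so Ȟ^0 ≅ Z^7
Ȟ^1 = (7 − 0) − 7 = 0, so Ȟ^1 ≅ 0
Ȟ^2 = (0 − 0) − 0 = 0, so Ȟ^2 ≅ 0


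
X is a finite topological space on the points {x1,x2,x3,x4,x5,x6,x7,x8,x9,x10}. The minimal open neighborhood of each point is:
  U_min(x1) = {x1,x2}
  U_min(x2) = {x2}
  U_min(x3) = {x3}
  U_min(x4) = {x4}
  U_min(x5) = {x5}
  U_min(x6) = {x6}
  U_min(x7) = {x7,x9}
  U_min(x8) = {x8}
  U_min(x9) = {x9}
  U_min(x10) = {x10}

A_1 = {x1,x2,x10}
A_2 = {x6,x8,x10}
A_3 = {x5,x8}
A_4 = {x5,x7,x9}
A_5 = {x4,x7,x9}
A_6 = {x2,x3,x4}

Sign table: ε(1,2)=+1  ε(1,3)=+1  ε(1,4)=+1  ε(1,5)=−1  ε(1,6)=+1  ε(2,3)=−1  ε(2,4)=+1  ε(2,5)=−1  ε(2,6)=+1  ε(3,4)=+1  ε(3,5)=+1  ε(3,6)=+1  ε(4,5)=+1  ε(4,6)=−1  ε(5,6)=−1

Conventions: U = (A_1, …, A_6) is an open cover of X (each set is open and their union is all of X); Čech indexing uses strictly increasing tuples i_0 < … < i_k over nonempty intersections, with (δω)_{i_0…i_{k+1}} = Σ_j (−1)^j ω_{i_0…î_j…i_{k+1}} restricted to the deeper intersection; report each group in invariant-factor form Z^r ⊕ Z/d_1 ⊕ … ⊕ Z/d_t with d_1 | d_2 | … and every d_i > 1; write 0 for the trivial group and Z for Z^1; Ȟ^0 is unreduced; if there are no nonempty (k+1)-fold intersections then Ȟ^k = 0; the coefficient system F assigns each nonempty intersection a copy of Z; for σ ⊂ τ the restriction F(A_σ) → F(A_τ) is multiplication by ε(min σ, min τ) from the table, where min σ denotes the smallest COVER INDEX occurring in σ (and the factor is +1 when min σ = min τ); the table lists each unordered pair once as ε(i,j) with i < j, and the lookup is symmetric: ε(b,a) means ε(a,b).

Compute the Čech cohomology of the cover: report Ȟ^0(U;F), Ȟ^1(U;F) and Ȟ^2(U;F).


cover nerve:
  A12={x10} A16={x2} A23={x8} A34={x5} A45={x7,x9} A56={x4}
C dims 6,6; δ0: rk 5, SNF 1^5
Ȟ^0: (6−5)−0=1 ⇒ Z
Ȟ^1: (6−0)−5=1 ⇒ Z
Ȟ^2: (0−0)−0=0 ⇒ 0

Ȟ^0 ≅ Z, Ȟ^1 ≅ Z and Ȟ^2 ≅ 0


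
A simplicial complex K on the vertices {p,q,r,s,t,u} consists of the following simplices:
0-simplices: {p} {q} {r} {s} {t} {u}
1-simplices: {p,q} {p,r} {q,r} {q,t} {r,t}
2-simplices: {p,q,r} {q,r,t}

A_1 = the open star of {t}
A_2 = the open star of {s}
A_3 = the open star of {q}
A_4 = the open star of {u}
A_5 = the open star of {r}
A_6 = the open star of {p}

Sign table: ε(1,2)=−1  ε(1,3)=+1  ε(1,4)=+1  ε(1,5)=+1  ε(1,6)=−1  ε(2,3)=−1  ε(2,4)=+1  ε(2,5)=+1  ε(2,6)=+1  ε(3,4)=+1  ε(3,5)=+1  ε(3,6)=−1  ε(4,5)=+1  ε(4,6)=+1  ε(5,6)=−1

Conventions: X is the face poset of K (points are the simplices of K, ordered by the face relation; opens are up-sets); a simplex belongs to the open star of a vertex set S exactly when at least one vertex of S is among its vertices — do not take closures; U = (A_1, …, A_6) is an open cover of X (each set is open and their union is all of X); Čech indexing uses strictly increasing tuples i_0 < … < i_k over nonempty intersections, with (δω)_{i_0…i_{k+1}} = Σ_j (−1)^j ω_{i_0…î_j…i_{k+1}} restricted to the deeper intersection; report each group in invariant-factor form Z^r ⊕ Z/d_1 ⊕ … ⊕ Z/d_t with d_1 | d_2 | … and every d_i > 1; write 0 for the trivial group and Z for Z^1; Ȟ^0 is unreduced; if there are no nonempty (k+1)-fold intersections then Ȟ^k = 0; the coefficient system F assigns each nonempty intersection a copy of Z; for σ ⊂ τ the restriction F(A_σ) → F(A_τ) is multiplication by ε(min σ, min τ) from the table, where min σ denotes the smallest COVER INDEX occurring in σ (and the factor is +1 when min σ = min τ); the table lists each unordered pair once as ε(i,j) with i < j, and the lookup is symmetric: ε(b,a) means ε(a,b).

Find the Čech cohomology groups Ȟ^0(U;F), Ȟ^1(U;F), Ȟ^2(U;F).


intersection data:
  A1={{t},{q,t},{r,t},{q,r,t}} A2={{s}} A3={{q},{p,q},{q,r},{q,t},{p,q,r},{q,r,t}} A4={{u}} A5={{r},{p,r},{q,r},{r,t},{p,q,r},{q,r,t}} A6={{p},{p,q},{p,r},{p,q,r}}
  A13={{q,t},{q,r,t}} A15={{r,t},{q,r,t}} A35={{q,r},{p,q,r},{q,r,t}} A36={{p,q},{p,q,r}} A56={{p,r},{p,q,r}}
  A135={{q,r,t}} A356={{p,q,r}}
C dims 6,5,2; δ0: rk 3, SNF 1^3; δ1: rk 2, SNF 1^2
Ȟ^0 = (6 − 3) − 0 = 3, so Ȟ^0 ≅ Z^3
Ȟ^1 = (5 − 2) − 3 = 0, so Ȟ^1 ≅ 0
Ȟ^2 = (2 − 0) − 2 = 0, so Ȟ^2 ≅ 0

Ȟ^0 = Z^3, Ȟ^1 = 0 and Ȟ^2 = 0


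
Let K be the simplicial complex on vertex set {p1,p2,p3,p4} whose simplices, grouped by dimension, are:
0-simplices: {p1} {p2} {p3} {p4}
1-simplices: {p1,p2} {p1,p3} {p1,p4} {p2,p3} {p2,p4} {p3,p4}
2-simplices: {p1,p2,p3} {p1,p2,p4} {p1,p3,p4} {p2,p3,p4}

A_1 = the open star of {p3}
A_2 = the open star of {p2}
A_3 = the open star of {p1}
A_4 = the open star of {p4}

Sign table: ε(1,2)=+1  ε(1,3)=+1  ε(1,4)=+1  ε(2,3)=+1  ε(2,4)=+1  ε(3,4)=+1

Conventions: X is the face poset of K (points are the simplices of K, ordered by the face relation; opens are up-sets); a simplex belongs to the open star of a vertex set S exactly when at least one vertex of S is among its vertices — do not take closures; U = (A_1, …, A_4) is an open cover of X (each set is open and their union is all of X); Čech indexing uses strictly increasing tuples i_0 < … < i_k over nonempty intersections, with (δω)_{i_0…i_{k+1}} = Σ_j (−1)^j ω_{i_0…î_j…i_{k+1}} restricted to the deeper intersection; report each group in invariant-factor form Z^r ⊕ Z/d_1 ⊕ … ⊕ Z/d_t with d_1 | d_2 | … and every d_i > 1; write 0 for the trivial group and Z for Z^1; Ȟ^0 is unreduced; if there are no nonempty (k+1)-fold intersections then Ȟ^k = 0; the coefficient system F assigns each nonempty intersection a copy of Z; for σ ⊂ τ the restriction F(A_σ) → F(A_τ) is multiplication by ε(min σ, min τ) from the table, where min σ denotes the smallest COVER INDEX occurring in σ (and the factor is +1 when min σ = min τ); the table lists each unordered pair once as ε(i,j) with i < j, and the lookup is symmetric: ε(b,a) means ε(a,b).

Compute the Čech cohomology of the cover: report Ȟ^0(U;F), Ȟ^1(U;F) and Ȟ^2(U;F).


Ȟ^0(U;F) ≅ Z, Ȟ^1(U;F) ≅ 0, Ȟ^2(U;F) ≅ Z

intersection data:
  A1={{p3},{p1,p3},{p2,p3},{p3,p4},{p1,p2,p3},{p1,p3,p4},{p2,p3,p4}} A2={{p2},{p1,p2},{p2,p3},{p2,p4},{p1,p2,p3},{p1,p2,p4},{p2,p3,p4}} A3={{p1},{p1,p2},{p1,p3},{p1,p4},{p1,p2,p3},{p1,p2,p4},{p1,p3,p4}} A4={{p4},{p1,p4},{p2,p4},{p3,p4},{p1,p2,p4},{p1,p3,p4},{p2,p3,p4}}
  A12={{p2,p3},{p1,p2,p3},{p2,p3,p4}} A13={{p1,p3},{p1,p2,p3},{p1,p3,p4}} A14={{p3,p4},{p1,p3,p4},{p2,p3,p4}} A23={{p1,p2},{p1,p2,p3},{p1,p2,p4}} A24={{p2,p4},{p1,p2,p4},{p2,p3,p4}} A34={{p1,p4},{p1,p2,p4},{p1,p3,p4}}
  A123={{p1,p2,p3}} A124={{p2,p3,p4}} A134={{p1,p3,p4}} A234={{p1,p2,p4}}
C dims 4,6,4; δ0: rk 3, SNF 1^3; δ1: rk 3, SNF 1^3
Ȟ^0 = (4 − 3) − 0 = 1, so Ȟ^0 ≅ Z
Ȟ^1 = (6 − 3) − 3 = 0, so Ȟ^1 ≅ 0
Ȟ^2 = (4 − 0) − 3 = 1, so Ȟ^2 ≅ Z
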